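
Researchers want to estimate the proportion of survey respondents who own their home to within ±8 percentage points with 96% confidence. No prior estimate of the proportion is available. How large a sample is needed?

For a proportion with margin E = 0.08 at 96% confidence, z = 2.054.
With no prior estimate, use p = 0.5, which maximizes p(1−p) at 0.25.
n = 0.25 × (z/E)² = 0.25 × (2.054/0.08)² = 164.80
Round up: n = 165.

165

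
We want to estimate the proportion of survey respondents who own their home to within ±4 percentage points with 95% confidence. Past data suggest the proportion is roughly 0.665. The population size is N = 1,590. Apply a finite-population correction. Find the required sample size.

For a proportion with margin E = 0.04 at 95% confidence, z = 1.960.
n = p̂(1−p̂)(z/E)² = 0.665 × 0.335 × (1.960/0.04)² = 534.88 — call this n₀.
Finite-population correction with N = 1,590: n = n₀ / (1 + (n₀−1)/N) = 534.88 / 1.336 = 400.36
Round up: n = 401.

401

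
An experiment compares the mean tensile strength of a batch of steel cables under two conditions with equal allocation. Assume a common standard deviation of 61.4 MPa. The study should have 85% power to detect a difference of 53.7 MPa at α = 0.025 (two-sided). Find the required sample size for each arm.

For two equal groups, n per group = 2·((z_{α/2} + z_β)·σ/δ)².
z_{α/2} = 2.241; z_β = 1.036 (power 85%).
n = 2 × (3.277 × 61.4 / 53.7)² = 2 × 14.04 = 28.08
Round up: n = 29 per group.

29 per group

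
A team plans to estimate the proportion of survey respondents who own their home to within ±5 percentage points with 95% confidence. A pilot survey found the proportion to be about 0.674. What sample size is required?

For a proportion with margin E = 0.05 at 95% confidence, z = 1.960.
n = p̂(1−p̂)(z/E)² = 0.674 × 0.326 × (1.960/0.05)² = 337.64
Round up: n = 338.

n = 338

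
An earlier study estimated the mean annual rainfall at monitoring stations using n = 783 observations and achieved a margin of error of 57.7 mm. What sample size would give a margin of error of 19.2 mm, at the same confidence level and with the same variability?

7072

Margin of error scales as 1/√n, so n₂ = n₁·(E₁/E₂)².
n₂ = 783 × (57.7/19.2)² = 783 × 9.031 = 7071.27
Round up: n₂ = 7072.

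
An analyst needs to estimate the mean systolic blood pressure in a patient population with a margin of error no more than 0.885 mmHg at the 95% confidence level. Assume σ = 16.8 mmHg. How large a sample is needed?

1385

For a mean, the margin of error is E = z·σ/√n, so n = (zσ/E)².
At 95% confidence, z = 1.960.
n = (1.960 × 16.8 / 0.885)² = 1384.34
Round up: n = 1385.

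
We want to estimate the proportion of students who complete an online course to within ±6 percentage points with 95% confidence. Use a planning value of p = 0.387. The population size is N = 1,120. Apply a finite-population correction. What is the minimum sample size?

207

For a proportion with margin E = 0.06 at 95% confidence, z = 1.960.
n = p̂(1−p̂)(z/E)² = 0.387 × 0.613 × (1.960/0.06)² = 253.15 — call this n₀.
Finite-population correction with N = 1,120: n = n₀ / (1 + (n₀−1)/N) = 253.15 / 1.225 = 206.65
Round up: n = 207.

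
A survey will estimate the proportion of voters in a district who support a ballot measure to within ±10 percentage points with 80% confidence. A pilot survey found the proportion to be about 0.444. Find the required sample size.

n = 41

For a proportion with margin E = 0.1 at 80% confidence, z = 1.282.
n = p̂(1−p̂)(z/E)² = 0.444 × 0.556 × (1.282/0.1)² = 40.57
Round up: n = 41.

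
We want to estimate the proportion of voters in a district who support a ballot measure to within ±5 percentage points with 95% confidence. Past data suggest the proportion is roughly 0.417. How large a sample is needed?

n = 374

For a proportion with margin E = 0.05 at 95% confidence, z = 1.960.
n = p̂(1−p̂)(z/E)² = 0.417 × 0.583 × (1.960/0.05)² = 373.57
Round up: n = 374.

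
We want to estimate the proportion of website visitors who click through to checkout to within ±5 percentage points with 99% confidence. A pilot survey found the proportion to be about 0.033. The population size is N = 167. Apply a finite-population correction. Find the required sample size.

For a proportion with margin E = 0.05 at 99% confidence, z = 2.576.
n = p̂(1−p̂)(z/E)² = 0.033 × 0.967 × (2.576/0.05)² = 84.70 — call this n₀.
Finite-population correction with N = 167: n = n₀ / (1 + (n₀−1)/N) = 84.70 / 1.501 = 56.43
Round up: n = 57.

57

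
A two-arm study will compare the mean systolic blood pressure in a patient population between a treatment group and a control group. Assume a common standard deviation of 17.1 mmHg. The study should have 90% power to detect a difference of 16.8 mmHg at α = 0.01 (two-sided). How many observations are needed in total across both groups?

For two equal groups, n per group = 2·((z_{α/2} + z_β)·σ/δ)².
z_{α/2} = 2.576; z_β = 1.282 (power 90%).
n = 2 × (3.858 × 17.1 / 16.8)² = 2 × 15.42 = 30.84
Round up: n = 31 per group.
Total across both groups: 2 × 31 = 62.

62 total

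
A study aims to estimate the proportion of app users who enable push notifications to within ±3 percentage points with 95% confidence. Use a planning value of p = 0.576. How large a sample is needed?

For a proportion with margin E = 0.03 at 95% confidence, z = 1.960.
n = p̂(1−p̂)(z/E)² = 0.576 × 0.424 × (1.960/0.03)² = 1042.46
Round up: n = 1043.

1043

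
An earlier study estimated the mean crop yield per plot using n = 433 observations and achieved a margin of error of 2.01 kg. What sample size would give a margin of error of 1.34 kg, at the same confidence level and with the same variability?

Margin of error scales as 1/√n, so n₂ = n₁·(E₁/E₂)².
n₂ = 433 × (2.01/1.34)² = 433 × 2.25 = 974.25
Round up: n₂ = 975.

n = 975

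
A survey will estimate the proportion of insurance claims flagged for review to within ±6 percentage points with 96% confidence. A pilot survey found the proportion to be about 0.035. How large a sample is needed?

40

For a proportion with margin E = 0.06 at 96% confidence, z = 2.054.
n = p̂(1−p̂)(z/E)² = 0.035 × 0.965 × (2.054/0.06)² = 39.58
Round up: n = 40.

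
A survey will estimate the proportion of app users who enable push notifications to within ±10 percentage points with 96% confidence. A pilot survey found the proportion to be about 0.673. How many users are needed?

For a proportion with margin E = 0.1 at 96% confidence, z = 2.054.
n = p̂(1−p̂)(z/E)² = 0.673 × 0.327 × (2.054/0.1)² = 92.85
Round up: n = 93.

93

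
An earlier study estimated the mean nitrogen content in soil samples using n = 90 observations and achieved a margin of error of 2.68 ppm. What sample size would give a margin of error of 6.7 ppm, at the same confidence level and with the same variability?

Margin of error scales as 1/√n, so n₂ = n₁·(E₁/E₂)².
n₂ = 90 × (2.68/6.7)² = 90 × 0.16 = 14.40
Round up: n₂ = 15.

15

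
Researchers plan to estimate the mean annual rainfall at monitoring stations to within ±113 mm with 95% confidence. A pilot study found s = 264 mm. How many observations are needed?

For a mean, the margin of error is E = z·σ/√n, so n = (zσ/E)².
At 95% confidence, z = 1.960.
n = (1.960 × 264 / 113)² = 20.97
Round up: n = 21.

21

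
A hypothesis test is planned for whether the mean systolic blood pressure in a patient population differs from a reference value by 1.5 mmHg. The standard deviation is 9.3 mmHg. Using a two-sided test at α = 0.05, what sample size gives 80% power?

n = 302

For a one-sample z-test, n = ((z_{α/2} + z_β)·σ/δ)².
z_{α/2} = 1.960 (two-sided α = 0.05); z_β = 0.842 (power 80% → β = 0.2).
n = (2.802 × 9.3 / 1.5)² = 301.80
Round up: n = 302.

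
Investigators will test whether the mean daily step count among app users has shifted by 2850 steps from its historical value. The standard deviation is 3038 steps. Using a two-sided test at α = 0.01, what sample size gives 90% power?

17

For a one-sample z-test, n = ((z_{α/2} + z_β)·σ/δ)².
z_{α/2} = 2.576 (two-sided α = 0.01); z_β = 1.282 (power 90% → β = 0.1).
n = (3.858 × 3038 / 2850)² = 16.91
Round up: n = 17.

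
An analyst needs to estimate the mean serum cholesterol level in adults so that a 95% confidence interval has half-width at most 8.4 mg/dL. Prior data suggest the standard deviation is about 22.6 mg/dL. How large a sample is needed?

28

For a mean, the margin of error is E = z·σ/√n, so n = (zσ/E)².
At 95% confidence, z = 1.960.
n = (1.960 × 22.6 / 8.4)² = 27.81
Round up: n = 28.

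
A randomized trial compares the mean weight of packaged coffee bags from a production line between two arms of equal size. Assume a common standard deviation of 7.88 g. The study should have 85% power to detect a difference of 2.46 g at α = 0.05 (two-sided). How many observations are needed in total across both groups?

For two equal groups, n per group = 2·((z_{α/2} + z_β)·σ/δ)².
z_{α/2} = 1.960; z_β = 1.036 (power 85%).
n = 2 × (2.996 × 7.88 / 2.46)² = 2 × 92.10 = 184.20
Round up: n = 185 per group.
Total across both groups: 2 × 185 = 370.

370 total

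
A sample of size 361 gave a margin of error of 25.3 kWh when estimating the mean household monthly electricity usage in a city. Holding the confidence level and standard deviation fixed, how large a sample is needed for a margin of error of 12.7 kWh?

Margin of error scales as 1/√n, so n₂ = n₁·(E₁/E₂)².
n₂ = 361 × (25.3/12.7)² = 361 × 3.969 = 1432.81
Round up: n₂ = 1433.

1433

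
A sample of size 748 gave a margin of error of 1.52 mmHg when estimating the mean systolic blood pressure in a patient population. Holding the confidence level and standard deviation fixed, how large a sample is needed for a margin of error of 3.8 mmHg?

Margin of error scales as 1/√n, so n₂ = n₁·(E₁/E₂)².
n₂ = 748 × (1.52/3.8)² = 748 × 0.16 = 119.68
Round up: n₂ = 120.

120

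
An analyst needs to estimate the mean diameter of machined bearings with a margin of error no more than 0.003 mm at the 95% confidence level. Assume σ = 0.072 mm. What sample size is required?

2213

For a mean, the margin of error is E = z·σ/√n, so n = (zσ/E)².
At 95% confidence, z = 1.960.
n = (1.960 × 0.072 / 0.003)² = 2212.76
Round up: n = 2213.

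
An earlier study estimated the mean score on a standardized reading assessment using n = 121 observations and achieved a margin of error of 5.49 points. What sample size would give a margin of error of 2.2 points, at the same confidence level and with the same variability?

754

Margin of error scales as 1/√n, so n₂ = n₁·(E₁/E₂)².
n₂ = 121 × (5.49/2.2)² = 121 × 6.227 = 753.47
Round up: n₂ = 754.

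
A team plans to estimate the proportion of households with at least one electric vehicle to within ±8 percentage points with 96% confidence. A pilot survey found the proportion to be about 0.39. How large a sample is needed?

For a proportion with margin E = 0.08 at 96% confidence, z = 2.054.
n = p̂(1−p̂)(z/E)² = 0.39 × 0.61 × (2.054/0.08)² = 156.83
Round up: n = 157.

n = 157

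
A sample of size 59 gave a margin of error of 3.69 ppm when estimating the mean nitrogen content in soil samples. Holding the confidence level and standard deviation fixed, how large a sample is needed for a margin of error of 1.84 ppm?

Margin of error scales as 1/√n, so n₂ = n₁·(E₁/E₂)².
n₂ = 59 × (3.69/1.84)² = 59 × 4.022 = 237.30
Round up: n₂ = 238.

238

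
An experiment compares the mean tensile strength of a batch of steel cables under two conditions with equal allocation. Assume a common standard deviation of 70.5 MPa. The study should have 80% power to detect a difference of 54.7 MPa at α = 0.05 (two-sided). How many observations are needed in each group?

27 per group

For two equal groups, n per group = 2·((z_{α/2} + z_β)·σ/δ)².
z_{α/2} = 1.960; z_β = 0.842 (power 80%).
n = 2 × (2.802 × 70.5 / 54.7)² = 2 × 13.04 = 26.08
Round up: n = 27 per group.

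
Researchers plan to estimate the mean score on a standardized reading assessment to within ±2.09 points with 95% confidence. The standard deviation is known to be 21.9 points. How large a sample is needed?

422

For a mean, the margin of error is E = z·σ/√n, so n = (zσ/E)².
At 95% confidence, z = 1.960.
n = (1.960 × 21.9 / 2.09)² = 421.80
Round up: n = 422.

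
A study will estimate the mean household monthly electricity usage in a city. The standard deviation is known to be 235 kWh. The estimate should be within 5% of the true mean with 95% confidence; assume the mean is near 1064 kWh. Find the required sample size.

75

For a mean, the margin of error is E = z·σ/√n, so n = (zσ/E)².
At 95% confidence, z = 1.960.
E = 5% of 1064 = 53.2 kWh.
n = (1.960 × 235 / 53.2)² = 74.96
Round up: n = 75.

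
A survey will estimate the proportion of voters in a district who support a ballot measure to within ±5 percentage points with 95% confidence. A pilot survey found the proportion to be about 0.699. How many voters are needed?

324

For a proportion with margin E = 0.05 at 95% confidence, z = 1.960.
n = p̂(1−p̂)(z/E)² = 0.699 × 0.301 × (1.960/0.05)² = 323.31
Round up: n = 324.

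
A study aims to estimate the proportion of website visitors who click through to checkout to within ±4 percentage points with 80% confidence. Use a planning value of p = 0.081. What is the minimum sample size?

77

For a proportion with margin E = 0.04 at 80% confidence, z = 1.282.
n = p̂(1−p̂)(z/E)² = 0.081 × 0.919 × (1.282/0.04)² = 76.46
Round up: n = 77.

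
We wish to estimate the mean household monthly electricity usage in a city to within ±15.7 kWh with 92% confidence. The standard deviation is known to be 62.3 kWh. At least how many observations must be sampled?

49

For a mean, the margin of error is E = z·σ/√n, so n = (zσ/E)².
At 92% confidence, z = 1.751.
n = (1.751 × 62.3 / 15.7)² = 48.28
Round up: n = 49.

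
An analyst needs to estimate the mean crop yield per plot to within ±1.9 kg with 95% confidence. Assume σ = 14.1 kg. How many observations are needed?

n = 212

For a mean, the margin of error is E = z·σ/√n, so n = (zσ/E)².
At 95% confidence, z = 1.960.
n = (1.960 × 14.1 / 1.9)² = 211.56
Round up: n = 212.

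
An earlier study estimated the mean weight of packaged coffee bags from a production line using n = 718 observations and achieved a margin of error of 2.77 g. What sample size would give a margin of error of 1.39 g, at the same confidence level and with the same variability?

2852

Margin of error scales as 1/√n, so n₂ = n₁·(E₁/E₂)².
n₂ = 718 × (2.77/1.39)² = 718 × 3.971 = 2851.18
Round up: n₂ = 2852.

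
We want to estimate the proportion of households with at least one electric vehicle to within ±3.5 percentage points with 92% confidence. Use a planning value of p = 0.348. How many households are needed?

n = 568

For a proportion with margin E = 0.035 at 92% confidence, z = 1.751.
n = p̂(1−p̂)(z/E)² = 0.348 × 0.652 × (1.751/0.035)² = 567.89
Round up: n = 568.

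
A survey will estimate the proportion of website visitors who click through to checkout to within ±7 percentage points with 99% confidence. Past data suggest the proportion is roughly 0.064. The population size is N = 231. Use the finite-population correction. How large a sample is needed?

For a proportion with margin E = 0.07 at 99% confidence, z = 2.576.
n = p̂(1−p̂)(z/E)² = 0.064 × 0.936 × (2.576/0.07)² = 81.12 — call this n₀.
Finite-population correction with N = 231: n = n₀ / (1 + (n₀−1)/N) = 81.12 / 1.347 = 60.22
Round up: n = 61.

n = 61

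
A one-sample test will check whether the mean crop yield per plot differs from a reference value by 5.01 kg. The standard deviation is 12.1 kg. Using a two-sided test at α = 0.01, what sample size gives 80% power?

69

For a one-sample z-test, n = ((z_{α/2} + z_β)·σ/δ)².
z_{α/2} = 2.576 (two-sided α = 0.01); z_β = 0.842 (power 80% → β = 0.2).
n = (3.418 × 12.1 / 5.01)² = 68.15
Round up: n = 69.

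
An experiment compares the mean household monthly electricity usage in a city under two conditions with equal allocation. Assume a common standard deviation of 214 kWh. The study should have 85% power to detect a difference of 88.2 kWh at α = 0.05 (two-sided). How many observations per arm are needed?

For two equal groups, n per group = 2·((z_{α/2} + z_β)·σ/δ)².
z_{α/2} = 1.960; z_β = 1.036 (power 85%).
n = 2 × (2.996 × 214 / 88.2)² = 2 × 52.84 = 105.68
Round up: n = 106 per group.

106 per group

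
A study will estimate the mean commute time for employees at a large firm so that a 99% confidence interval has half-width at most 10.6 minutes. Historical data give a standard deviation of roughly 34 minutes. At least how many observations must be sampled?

For a mean, the margin of error is E = z·σ/√n, so n = (zσ/E)².
At 99% confidence, z = 2.576.
n = (2.576 × 34 / 10.6)² = 68.27
Round up: n = 69.

69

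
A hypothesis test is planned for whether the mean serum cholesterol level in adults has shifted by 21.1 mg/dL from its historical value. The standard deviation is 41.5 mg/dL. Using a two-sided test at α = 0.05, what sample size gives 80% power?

For a one-sample z-test, n = ((z_{α/2} + z_β)·σ/δ)².
z_{α/2} = 1.960 (two-sided α = 0.05); z_β = 0.842 (power 80% → β = 0.2).
n = (2.802 × 41.5 / 21.1)² = 30.37
Round up: n = 31.

31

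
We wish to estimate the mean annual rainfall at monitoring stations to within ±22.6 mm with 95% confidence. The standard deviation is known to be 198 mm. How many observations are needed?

For a mean, the margin of error is E = z·σ/√n, so n = (zσ/E)².
At 95% confidence, z = 1.960.
n = (1.960 × 198 / 22.6)² = 294.87
Round up: n = 295.

295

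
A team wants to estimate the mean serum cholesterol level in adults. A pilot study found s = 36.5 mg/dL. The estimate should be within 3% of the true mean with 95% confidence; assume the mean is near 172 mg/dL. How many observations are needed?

For a mean, the margin of error is E = z·σ/√n, so n = (zσ/E)².
At 95% confidence, z = 1.960.
E = 3% of 172 = 5.16 mg/dL.
n = (1.960 × 36.5 / 5.16)² = 192.22
Round up: n = 193.

193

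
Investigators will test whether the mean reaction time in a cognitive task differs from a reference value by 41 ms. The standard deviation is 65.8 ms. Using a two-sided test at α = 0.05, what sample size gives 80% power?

n = 21

For a one-sample z-test, n = ((z_{α/2} + z_β)·σ/δ)².
z_{α/2} = 1.960 (two-sided α = 0.05); z_β = 0.842 (power 80% → β = 0.2).
n = (2.802 × 65.8 / 41)² = 20.22
Round up: n = 21.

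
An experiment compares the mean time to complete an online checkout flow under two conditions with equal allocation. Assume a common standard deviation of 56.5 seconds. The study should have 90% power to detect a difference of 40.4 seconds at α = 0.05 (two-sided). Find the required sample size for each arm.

For two equal groups, n per group = 2·((z_{α/2} + z_β)·σ/δ)².
z_{α/2} = 1.960; z_β = 1.282 (power 90%).
n = 2 × (3.242 × 56.5 / 40.4)² = 2 × 20.56 = 41.12
Round up: n = 42 per group.

42 per group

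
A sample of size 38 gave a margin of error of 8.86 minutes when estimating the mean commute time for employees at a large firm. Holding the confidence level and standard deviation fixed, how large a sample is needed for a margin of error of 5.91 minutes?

Margin of error scales as 1/√n, so n₂ = n₁·(E₁/E₂)².
n₂ = 38 × (8.86/5.91)² = 38 × 2.247 = 85.39
Round up: n₂ = 86.

86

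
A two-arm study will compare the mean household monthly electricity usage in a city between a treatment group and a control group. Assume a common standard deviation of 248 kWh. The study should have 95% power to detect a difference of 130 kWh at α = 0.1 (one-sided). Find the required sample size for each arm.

For two equal groups, n per group = 2·((z_α + z_β)·σ/δ)².
z_α = 1.282; z_β = 1.645 (power 95%).
n = 2 × (2.927 × 248 / 130)² = 2 × 31.18 = 62.36
Round up: n = 63 per group.

63 per group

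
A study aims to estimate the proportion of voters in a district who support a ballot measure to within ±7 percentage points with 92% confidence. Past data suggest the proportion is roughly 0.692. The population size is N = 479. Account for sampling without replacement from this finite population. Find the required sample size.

For a proportion with margin E = 0.07 at 92% confidence, z = 1.751.
n = p̂(1−p̂)(z/E)² = 0.692 × 0.308 × (1.751/0.07)² = 133.36 — call this n₀.
Finite-population correction with N = 479: n = n₀ / (1 + (n₀−1)/N) = 133.36 / 1.276 = 104.51
Round up: n = 105.

105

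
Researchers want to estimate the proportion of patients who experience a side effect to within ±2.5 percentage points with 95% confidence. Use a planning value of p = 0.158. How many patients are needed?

n = 818

For a proportion with margin E = 0.025 at 95% confidence, z = 1.960.
n = p̂(1−p̂)(z/E)² = 0.158 × 0.842 × (1.960/0.025)² = 817.71
Round up: n = 818.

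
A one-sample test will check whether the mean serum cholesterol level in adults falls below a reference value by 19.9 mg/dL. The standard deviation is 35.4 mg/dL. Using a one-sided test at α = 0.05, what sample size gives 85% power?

n = 23

For a one-sample z-test, n = ((z_α + z_β)·σ/δ)².
z_α = 1.645 (one-sided α = 0.05); z_β = 1.036 (power 85% → β = 0.15).
n = (2.681 × 35.4 / 19.9)² = 22.75
Round up: n = 23.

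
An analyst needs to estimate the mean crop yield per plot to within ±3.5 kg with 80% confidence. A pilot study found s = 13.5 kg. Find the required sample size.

For a mean, the margin of error is E = z·σ/√n, so n = (zσ/E)².
At 80% confidence, z = 1.282.
n = (1.282 × 13.5 / 3.5)² = 24.45
Round up: n = 25.

25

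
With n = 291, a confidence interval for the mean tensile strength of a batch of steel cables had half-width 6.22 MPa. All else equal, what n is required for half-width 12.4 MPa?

n = 74

Margin of error scales as 1/√n, so n₂ = n₁·(E₁/E₂)².
n₂ = 291 × (6.22/12.4)² = 291 × 0.2516 = 73.22
Round up: n₂ = 74.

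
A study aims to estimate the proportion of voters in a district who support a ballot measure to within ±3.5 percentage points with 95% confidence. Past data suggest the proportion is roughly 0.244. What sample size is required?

For a proportion with margin E = 0.035 at 95% confidence, z = 1.960.
n = p̂(1−p̂)(z/E)² = 0.244 × 0.756 × (1.960/0.035)² = 578.48
Round up: n = 579.

n = 579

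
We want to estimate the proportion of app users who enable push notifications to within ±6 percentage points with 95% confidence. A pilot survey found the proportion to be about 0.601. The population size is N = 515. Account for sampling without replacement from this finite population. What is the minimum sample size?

172

For a proportion with margin E = 0.06 at 95% confidence, z = 1.960.
n = p̂(1−p̂)(z/E)² = 0.601 × 0.399 × (1.960/0.06)² = 255.89 — call this n₀.
Finite-population correction with N = 515: n = n₀ / (1 + (n₀−1)/N) = 255.89 / 1.495 = 171.16
Round up: n = 172.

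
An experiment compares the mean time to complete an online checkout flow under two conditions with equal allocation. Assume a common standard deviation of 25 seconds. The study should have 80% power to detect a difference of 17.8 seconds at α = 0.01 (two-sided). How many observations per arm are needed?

For two equal groups, n per group = 2·((z_{α/2} + z_β)·σ/δ)².
z_{α/2} = 2.576; z_β = 0.842 (power 80%).
n = 2 × (3.418 × 25 / 17.8)² = 2 × 23.05 = 46.10
Round up: n = 47 per group.

47 per group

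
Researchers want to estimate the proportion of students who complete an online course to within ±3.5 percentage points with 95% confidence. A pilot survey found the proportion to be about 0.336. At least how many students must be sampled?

n = 700

For a proportion with margin E = 0.035 at 95% confidence, z = 1.960.
n = p̂(1−p̂)(z/E)² = 0.336 × 0.664 × (1.960/0.035)² = 699.65
Round up: n = 700.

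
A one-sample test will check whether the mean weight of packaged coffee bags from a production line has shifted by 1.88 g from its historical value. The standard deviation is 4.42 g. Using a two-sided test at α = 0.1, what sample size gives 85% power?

For a one-sample z-test, n = ((z_{α/2} + z_β)·σ/δ)².
z_{α/2} = 1.645 (two-sided α = 0.1); z_β = 1.036 (power 85% → β = 0.15).
n = (2.681 × 4.42 / 1.88)² = 39.73
Round up: n = 40.

40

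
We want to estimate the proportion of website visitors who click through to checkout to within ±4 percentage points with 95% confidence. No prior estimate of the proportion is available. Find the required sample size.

n = 601

For a proportion with margin E = 0.04 at 95% confidence, z = 1.960.
With no prior estimate, use p = 0.5, which maximizes p(1−p) at 0.25.
n = 0.25 × (z/E)² = 0.25 × (1.960/0.04)² = 600.25
Round up: n = 601.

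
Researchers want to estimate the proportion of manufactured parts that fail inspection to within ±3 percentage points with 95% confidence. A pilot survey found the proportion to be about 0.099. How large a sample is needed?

For a proportion with margin E = 0.03 at 95% confidence, z = 1.960.
n = p̂(1−p̂)(z/E)² = 0.099 × 0.901 × (1.960/0.03)² = 380.74
Round up: n = 381.

381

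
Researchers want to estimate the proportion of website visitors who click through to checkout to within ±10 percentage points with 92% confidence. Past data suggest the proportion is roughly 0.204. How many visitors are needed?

For a proportion with margin E = 0.1 at 92% confidence, z = 1.751.
n = p̂(1−p̂)(z/E)² = 0.204 × 0.796 × (1.751/0.1)² = 49.79
Round up: n = 50.

50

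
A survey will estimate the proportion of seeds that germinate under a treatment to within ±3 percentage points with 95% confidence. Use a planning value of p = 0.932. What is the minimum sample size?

For a proportion with margin E = 0.03 at 95% confidence, z = 1.960.
n = p̂(1−p̂)(z/E)² = 0.932 × 0.068 × (1.960/0.03)² = 270.52
Round up: n = 271.

271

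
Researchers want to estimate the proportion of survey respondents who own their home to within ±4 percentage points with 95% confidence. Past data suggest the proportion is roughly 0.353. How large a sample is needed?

549

For a proportion with margin E = 0.04 at 95% confidence, z = 1.960.
n = p̂(1−p̂)(z/E)² = 0.353 × 0.647 × (1.960/0.04)² = 548.37
Round up: n = 549.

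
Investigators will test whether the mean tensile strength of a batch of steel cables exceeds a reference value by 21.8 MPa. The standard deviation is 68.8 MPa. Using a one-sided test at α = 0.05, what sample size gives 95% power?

For a one-sample z-test, n = ((z_α + z_β)·σ/δ)².
z_α = 1.645 (one-sided α = 0.05); z_β = 1.645 (power 95% → β = 0.05).
n = (3.290 × 68.8 / 21.8)² = 107.81
Round up: n = 108.

108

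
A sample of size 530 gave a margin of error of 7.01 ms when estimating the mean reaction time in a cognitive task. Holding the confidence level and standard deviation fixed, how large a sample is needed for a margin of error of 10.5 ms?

n = 237

Margin of error scales as 1/√n, so n₂ = n₁·(E₁/E₂)².
n₂ = 530 × (7.01/10.5)² = 530 × 0.4457 = 236.22
Round up: n₂ = 237.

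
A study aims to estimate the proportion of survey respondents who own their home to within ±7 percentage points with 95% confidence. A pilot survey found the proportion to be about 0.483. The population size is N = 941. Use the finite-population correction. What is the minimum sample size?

n = 163

For a proportion with margin E = 0.07 at 95% confidence, z = 1.960.
n = p̂(1−p̂)(z/E)² = 0.483 × 0.517 × (1.960/0.07)² = 195.77 — call this n₀.
Finite-population correction with N = 941: n = n₀ / (1 + (n₀−1)/N) = 195.77 / 1.207 = 162.20
Round up: n = 163.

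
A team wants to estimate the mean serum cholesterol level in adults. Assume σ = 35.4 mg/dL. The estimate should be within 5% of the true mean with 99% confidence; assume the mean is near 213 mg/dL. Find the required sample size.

74

For a mean, the margin of error is E = z·σ/√n, so n = (zσ/E)².
At 99% confidence, z = 2.576.
E = 5% of 213 = 10.65 mg/dL.
n = (2.576 × 35.4 / 10.65)² = 73.32
Round up: n = 74.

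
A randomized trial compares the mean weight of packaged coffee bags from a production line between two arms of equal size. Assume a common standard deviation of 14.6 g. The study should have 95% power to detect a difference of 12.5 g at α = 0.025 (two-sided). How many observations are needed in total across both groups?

For two equal groups, n per group = 2·((z_{α/2} + z_β)·σ/δ)².
z_{α/2} = 2.241; z_β = 1.645 (power 95%).
n = 2 × (3.886 × 14.6 / 12.5)² = 2 × 20.60 = 41.20
Round up: n = 42 per group.
Total across both groups: 2 × 42 = 84.

84 total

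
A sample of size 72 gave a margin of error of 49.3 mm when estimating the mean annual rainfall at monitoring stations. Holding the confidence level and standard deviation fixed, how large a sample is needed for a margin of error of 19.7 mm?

Margin of error scales as 1/√n, so n₂ = n₁·(E₁/E₂)².
n₂ = 72 × (49.3/19.7)² = 72 × 6.263 = 450.94
Round up: n₂ = 451.

451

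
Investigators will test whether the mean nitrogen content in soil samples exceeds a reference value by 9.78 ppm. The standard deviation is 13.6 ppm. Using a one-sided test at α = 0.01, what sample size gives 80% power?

For a one-sample z-test, n = ((z_α + z_β)·σ/δ)².
z_α = 2.326 (one-sided α = 0.01); z_β = 0.842 (power 80% → β = 0.2).
n = (3.168 × 13.6 / 9.78)² = 19.41
Round up: n = 20.

n = 20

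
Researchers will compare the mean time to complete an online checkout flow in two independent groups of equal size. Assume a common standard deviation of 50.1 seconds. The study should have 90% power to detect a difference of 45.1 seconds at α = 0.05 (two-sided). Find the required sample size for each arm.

26 per group

For two equal groups, n per group = 2·((z_{α/2} + z_β)·σ/δ)².
z_{α/2} = 1.960; z_β = 1.282 (power 90%).
n = 2 × (3.242 × 50.1 / 45.1)² = 2 × 12.97 = 25.94
Round up: n = 26 per group.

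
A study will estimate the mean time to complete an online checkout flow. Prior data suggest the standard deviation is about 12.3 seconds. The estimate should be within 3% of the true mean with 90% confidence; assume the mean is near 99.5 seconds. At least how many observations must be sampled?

46

For a mean, the margin of error is E = z·σ/√n, so n = (zσ/E)².
At 90% confidence, z = 1.645.
E = 3% of 99.5 = 2.985 seconds.
n = (1.645 × 12.3 / 2.985)² = 45.95
Round up: n = 46.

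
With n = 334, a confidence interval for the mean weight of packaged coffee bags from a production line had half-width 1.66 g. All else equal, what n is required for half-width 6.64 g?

21

Margin of error scales as 1/√n, so n₂ = n₁·(E₁/E₂)².
n₂ = 334 × (1.66/6.64)² = 334 × 0.0625 = 20.88
Round up: n₂ = 21.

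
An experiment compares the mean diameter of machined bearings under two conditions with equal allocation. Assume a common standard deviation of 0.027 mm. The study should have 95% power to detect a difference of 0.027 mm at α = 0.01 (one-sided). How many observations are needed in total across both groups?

For two equal groups, n per group = 2·((z_α + z_β)·σ/δ)².
z_α = 2.326; z_β = 1.645 (power 95%).
n = 2 × (3.971 × 0.027 / 0.027)² = 2 × 15.77 = 31.54
Round up: n = 32 per group.
Total across both groups: 2 × 32 = 64.

64 total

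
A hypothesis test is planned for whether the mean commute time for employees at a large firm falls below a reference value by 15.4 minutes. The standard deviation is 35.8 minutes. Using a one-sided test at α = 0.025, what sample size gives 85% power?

For a one-sample z-test, n = ((z_α + z_β)·σ/δ)².
z_α = 1.960 (one-sided α = 0.025); z_β = 1.036 (power 85% → β = 0.15).
n = (2.996 × 35.8 / 15.4)² = 48.51
Round up: n = 49.

49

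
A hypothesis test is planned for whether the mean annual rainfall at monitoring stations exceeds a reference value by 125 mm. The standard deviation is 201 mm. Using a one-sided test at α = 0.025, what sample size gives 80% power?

For a one-sample z-test, n = ((z_α + z_β)·σ/δ)².
z_α = 1.960 (one-sided α = 0.025); z_β = 0.842 (power 80% → β = 0.2).
n = (2.802 × 201 / 125)² = 20.30
Round up: n = 21.

21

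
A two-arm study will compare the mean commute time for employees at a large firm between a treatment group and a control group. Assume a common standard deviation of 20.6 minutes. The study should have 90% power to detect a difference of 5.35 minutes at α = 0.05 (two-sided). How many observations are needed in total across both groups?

624 total

For two equal groups, n per group = 2·((z_{α/2} + z_β)·σ/δ)².
z_{α/2} = 1.960; z_β = 1.282 (power 90%).
n = 2 × (3.242 × 20.6 / 5.35)² = 2 × 155.83 = 311.66
Round up: n = 312 per group.
Total across both groups: 2 × 312 = 624.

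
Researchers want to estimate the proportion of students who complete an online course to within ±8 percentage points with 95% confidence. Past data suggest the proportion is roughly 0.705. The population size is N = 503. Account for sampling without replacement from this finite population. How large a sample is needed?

For a proportion with margin E = 0.08 at 95% confidence, z = 1.960.
n = p̂(1−p̂)(z/E)² = 0.705 × 0.295 × (1.960/0.08)² = 124.84 — call this n₀.
Finite-population correction with N = 503: n = n₀ / (1 + (n₀−1)/N) = 124.84 / 1.246 = 100.19
Round up: n = 101.

101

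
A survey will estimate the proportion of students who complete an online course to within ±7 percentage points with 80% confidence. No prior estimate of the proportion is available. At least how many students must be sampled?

84

For a proportion with margin E = 0.07 at 80% confidence, z = 1.282.
With no prior estimate, use p = 0.5, which maximizes p(1−p) at 0.25.
n = 0.25 × (z/E)² = 0.25 × (1.282/0.07)² = 83.85
Round up: n = 84.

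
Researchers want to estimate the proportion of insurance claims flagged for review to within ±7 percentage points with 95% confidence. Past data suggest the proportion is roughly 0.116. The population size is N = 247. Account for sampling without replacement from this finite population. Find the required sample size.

n = 61

For a proportion with margin E = 0.07 at 95% confidence, z = 1.960.
n = p̂(1−p̂)(z/E)² = 0.116 × 0.884 × (1.960/0.07)² = 80.39 — call this n₀.
Finite-population correction with N = 247: n = n₀ / (1 + (n₀−1)/N) = 80.39 / 1.321 = 60.86
Round up: n = 61.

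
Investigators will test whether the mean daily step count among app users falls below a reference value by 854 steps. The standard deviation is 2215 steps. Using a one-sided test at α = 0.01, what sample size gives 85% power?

For a one-sample z-test, n = ((z_α + z_β)·σ/δ)².
z_α = 2.326 (one-sided α = 0.01); z_β = 1.036 (power 85% → β = 0.15).
n = (3.362 × 2215 / 854)² = 76.04
Round up: n = 77.

77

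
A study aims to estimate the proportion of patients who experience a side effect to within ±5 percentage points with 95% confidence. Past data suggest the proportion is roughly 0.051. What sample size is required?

75

For a proportion with margin E = 0.05 at 95% confidence, z = 1.960.
n = p̂(1−p̂)(z/E)² = 0.051 × 0.949 × (1.960/0.05)² = 74.37
Round up: n = 75.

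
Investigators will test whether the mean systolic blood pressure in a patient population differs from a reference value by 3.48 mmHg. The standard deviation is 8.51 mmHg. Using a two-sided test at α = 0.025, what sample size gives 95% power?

91

For a one-sample z-test, n = ((z_{α/2} + z_β)·σ/δ)².
z_{α/2} = 2.241 (two-sided α = 0.025); z_β = 1.645 (power 95% → β = 0.05).
n = (3.886 × 8.51 / 3.48)² = 90.30
Round up: n = 91.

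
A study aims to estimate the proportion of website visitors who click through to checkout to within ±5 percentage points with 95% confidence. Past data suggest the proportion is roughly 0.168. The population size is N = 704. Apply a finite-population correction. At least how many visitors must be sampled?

For a proportion with margin E = 0.05 at 95% confidence, z = 1.960.
n = p̂(1−p̂)(z/E)² = 0.168 × 0.832 × (1.960/0.05)² = 214.79 — call this n₀.
Finite-population correction with N = 704: n = n₀ / (1 + (n₀−1)/N) = 214.79 / 1.304 = 164.72
Round up: n = 165.

n = 165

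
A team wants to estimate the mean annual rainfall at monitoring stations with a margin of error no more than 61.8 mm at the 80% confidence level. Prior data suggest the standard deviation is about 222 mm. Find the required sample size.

n = 22

For a mean, the margin of error is E = z·σ/√n, so n = (zσ/E)².
At 80% confidence, z = 1.282.
n = (1.282 × 222 / 61.8)² = 21.21
Round up: n = 22.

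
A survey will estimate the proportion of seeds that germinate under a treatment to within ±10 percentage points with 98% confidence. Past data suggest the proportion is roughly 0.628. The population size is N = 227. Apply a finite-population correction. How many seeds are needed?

n = 82

For a proportion with margin E = 0.1 at 98% confidence, z = 2.326.
n = p̂(1−p̂)(z/E)² = 0.628 × 0.372 × (2.326/0.1)² = 126.39 — call this n₀.
Finite-population correction with N = 227: n = n₀ / (1 + (n₀−1)/N) = 126.39 / 1.552 = 81.44
Round up: n = 82.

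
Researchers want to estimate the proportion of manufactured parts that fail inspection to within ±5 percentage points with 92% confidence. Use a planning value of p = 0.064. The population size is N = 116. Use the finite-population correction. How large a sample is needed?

For a proportion with margin E = 0.05 at 92% confidence, z = 1.751.
n = p̂(1−p̂)(z/E)² = 0.064 × 0.936 × (1.751/0.05)² = 73.47 — call this n₀.
Finite-population correction with N = 116: n = n₀ / (1 + (n₀−1)/N) = 73.47 / 1.625 = 45.21
Round up: n = 46.

46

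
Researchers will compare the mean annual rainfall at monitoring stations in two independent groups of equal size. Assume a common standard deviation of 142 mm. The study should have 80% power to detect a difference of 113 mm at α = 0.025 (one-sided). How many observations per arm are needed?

25 per group

For two equal groups, n per group = 2·((z_α + z_β)·σ/δ)².
z_α = 1.960; z_β = 0.842 (power 80%).
n = 2 × (2.802 × 142 / 113)² = 2 × 12.40 = 24.80
Round up: n = 25 per group.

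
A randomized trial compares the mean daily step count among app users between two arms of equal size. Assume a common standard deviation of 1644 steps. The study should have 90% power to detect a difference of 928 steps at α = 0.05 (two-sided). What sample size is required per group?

For two equal groups, n per group = 2·((z_{α/2} + z_β)·σ/δ)².
z_{α/2} = 1.960; z_β = 1.282 (power 90%).
n = 2 × (3.242 × 1644 / 928)² = 2 × 32.99 = 65.98
Round up: n = 66 per group.

66 per group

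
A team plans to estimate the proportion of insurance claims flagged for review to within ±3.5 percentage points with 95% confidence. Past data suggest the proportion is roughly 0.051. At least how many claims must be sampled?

For a proportion with margin E = 0.035 at 95% confidence, z = 1.960.
n = p̂(1−p̂)(z/E)² = 0.051 × 0.949 × (1.960/0.035)² = 151.78
Round up: n = 152.

152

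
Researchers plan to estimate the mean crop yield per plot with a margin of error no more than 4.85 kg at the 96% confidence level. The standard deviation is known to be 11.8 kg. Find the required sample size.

25

For a mean, the margin of error is E = z·σ/√n, so n = (zσ/E)².
At 96% confidence, z = 2.054.
n = (2.054 × 11.8 / 4.85)² = 24.97
Round up: n = 25.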